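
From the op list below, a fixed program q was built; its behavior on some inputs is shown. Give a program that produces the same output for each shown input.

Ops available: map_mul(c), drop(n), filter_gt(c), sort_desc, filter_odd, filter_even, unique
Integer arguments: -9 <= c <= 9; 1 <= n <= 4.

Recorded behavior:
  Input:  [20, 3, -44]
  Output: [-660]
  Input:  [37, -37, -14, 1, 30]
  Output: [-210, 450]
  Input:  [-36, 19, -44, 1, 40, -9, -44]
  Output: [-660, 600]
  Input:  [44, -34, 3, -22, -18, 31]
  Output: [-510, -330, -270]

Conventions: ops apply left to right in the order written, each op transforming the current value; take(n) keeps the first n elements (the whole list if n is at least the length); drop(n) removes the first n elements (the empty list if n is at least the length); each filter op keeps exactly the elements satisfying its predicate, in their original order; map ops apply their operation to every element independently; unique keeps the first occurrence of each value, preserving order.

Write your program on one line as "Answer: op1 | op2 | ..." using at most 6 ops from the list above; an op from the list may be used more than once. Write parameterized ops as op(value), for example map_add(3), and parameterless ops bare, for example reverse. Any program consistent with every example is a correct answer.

unique | drop(1) | map_mul(5) | map_mul(3) | filter_even

Check, running the answer program on each example:
  [20, 3, -44] -> [20, 3, -44] -> [3, -44] -> [15, -220] -> [45, -660] -> [-660]
  [37, -37, -14, 1, 30] -> [37, -37, -14, 1, 30] -> [-37, -14, 1, 30] -> [-185, -70, 5, 150] -> [-555, -210, 15, 450] -> [-210, 450]
  [-36, 19, -44, 1, 40, -9, -44] -> [-36, 19, -44, 1, 40, -9] -> [19, -44, 1, 40, -9] -> [95, -220, 5, 200, -45] -> [285, -660, 15, 600, -135] -> [-660, 600]
  [44, -34, 3, -22, -18, 31] -> [44, -34, 3, -22, -18, 31] -> [-34, 3, -22, -18, 31] -> [-170, 15, -110, -90, 155] -> [-510, 45, -330, -270, 465] -> [-510, -330, -270]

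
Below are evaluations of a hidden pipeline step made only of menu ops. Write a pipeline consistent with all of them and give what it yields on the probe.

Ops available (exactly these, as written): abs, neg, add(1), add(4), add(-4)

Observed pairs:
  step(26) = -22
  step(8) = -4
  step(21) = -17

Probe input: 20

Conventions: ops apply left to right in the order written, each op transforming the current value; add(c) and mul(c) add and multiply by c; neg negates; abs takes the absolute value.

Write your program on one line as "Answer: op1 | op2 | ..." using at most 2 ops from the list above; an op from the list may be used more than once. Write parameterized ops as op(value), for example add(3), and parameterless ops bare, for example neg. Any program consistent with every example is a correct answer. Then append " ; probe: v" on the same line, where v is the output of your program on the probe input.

add(-4) | neg ; probe: -16

Check, running the answer program on each example:
  26 -> 22 -> -22
  8 -> 4 -> -4
  21 -> 17 -> -17
  probe: 20 -> 16 -> -16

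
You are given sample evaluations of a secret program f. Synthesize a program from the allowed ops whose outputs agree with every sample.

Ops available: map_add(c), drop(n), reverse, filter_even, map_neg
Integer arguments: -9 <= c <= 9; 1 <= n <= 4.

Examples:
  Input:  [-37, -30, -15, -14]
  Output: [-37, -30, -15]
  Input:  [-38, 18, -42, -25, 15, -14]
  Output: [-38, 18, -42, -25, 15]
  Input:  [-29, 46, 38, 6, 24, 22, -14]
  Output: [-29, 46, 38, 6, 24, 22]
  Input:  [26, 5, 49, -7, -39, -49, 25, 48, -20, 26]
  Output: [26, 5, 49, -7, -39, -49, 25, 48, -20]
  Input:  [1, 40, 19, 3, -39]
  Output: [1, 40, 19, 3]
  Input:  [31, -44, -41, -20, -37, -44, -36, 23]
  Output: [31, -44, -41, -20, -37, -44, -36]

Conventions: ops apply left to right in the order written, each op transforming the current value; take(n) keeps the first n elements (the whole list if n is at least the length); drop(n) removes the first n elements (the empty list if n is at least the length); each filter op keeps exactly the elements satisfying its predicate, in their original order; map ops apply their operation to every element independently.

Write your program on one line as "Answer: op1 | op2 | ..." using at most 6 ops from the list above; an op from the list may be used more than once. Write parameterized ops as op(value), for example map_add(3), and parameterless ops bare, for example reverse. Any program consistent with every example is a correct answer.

map_neg | reverse | drop(1) | reverse | map_neg

Check, running the answer program on each example:
  [-37, -30, -15, -14] -> [37, 30, 15, 14] -> [14, 15, 30, 37] -> [15, 30, 37] -> [37, 30, 15] -> [-37, -30, -15]
  [-38, 18, -42, -25, 15, -14] -> [38, -18, 42, 25, -15, 14] -> [14, -15, 25, 42, -18, 38] -> [-15, 25, 42, -18, 38] -> [38, -18, 42, 25, -15] -> [-38, 18, -42, -25, 15]
  [-29, 46, 38, 6, 24, 22, -14] -> [29, -46, -38, -6, -24, -22, 14] -> [14, -22, -24, -6, -38, -46, 29] -> [-22, -24, -6, -38, -46, 29] -> [29, -46, -38, -6, -24, -22] -> [-29, 46, 38, 6, 24, 22]
  [26, 5, 49, -7, -39, -49, 25, 48, -20, 26] -> [-26, -5, -49, 7, 39, 49, -25, -48, 20, -26] -> [-26, 20, -48, -25, 49, 39, 7, -49, -5, -26] -> [20, -48, -25, 49, 39, 7, -49, -5, -26] -> [-26, -5, -49, 7, 39, 49, -25, -48, 20] -> [26, 5, 49, -7, -39, -49, 25, 48, -20]
  [1, 40, 19, 3, -39] -> [-1, -40, -19, -3, 39] -> [39, -3, -19, -40, -1] -> [-3, -19, -40, -1] -> [-1, -40, -19, -3] -> [1, 40, 19, 3]
  [31, -44, -41, -20, -37, -44, -36, 23] -> [-31, 44, 41, 20, 37, 44, 36, -23] -> [-23, 36, 44, 37, 20, 41, 44, -31] -> [36, 44, 37, 20, 41, 44, -31] -> [-31, 44, 41, 20, 37, 44, 36] -> [31, -44, -41, -20, -37, -44, -36]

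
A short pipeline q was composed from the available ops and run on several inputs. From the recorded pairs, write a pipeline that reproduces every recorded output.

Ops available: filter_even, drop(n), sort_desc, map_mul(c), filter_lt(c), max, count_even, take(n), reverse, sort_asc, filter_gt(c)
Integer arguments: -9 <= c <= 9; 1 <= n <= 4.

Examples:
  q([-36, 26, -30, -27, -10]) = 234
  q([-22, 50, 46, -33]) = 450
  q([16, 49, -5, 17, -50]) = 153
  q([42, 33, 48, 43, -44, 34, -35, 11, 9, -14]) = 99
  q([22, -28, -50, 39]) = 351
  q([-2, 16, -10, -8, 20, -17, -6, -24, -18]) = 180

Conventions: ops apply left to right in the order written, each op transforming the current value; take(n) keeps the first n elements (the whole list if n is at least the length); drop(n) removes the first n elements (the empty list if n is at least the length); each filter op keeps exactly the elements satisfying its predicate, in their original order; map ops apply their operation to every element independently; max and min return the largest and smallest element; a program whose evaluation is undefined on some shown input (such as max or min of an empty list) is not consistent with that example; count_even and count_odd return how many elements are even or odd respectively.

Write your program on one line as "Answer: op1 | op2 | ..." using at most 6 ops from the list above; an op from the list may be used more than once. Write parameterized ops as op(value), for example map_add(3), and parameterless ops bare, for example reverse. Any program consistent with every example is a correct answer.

map_mul(9) | reverse | sort_asc | filter_gt(-4) | take(2) | max

Check, running the answer program on each example:
  [-36, 26, -30, -27, -10] -> [-324, 234, -270, -243, -90] -> [-90, -243, -270, 234, -324] -> [-324, -270, -243, -90, 234] -> [234] -> [234] -> 234
  [-22, 50, 46, -33] -> [-198, 450, 414, -297] -> [-297, 414, 450, -198] -> [-297, -198, 414, 450] -> [414, 450] -> [414, 450] -> 450
  [16, 49, -5, 17, -50] -> [144, 441, -45, 153, -450] -> [-450, 153, -45, 441, 144] -> [-450, -45, 144, 153, 441] -> [144, 153, 441] -> [144, 153] -> 153
  [42, 33, 48, 43, -44, 34, -35, 11, 9, -14] -> [378, 297, 432, 387, -396, 306, -315, 99, 81, -126] -> [-126, 81, 99, -315, 306, -396, 387, 432, 297, 378] -> [-396, -315, -126, 81, 99, 297, 306, 378, 387, 432] -> [81, 99, 297, 306, 378, 387, 432] -> [81, 99] -> 99
  [22, -28, -50, 39] -> [198, -252, -450, 351] -> [351, -450, -252, 198] -> [-450, -252, 198, 351] -> [198, 351] -> [198, 351] -> 351
  [-2, 16, -10, -8, 20, -17, -6, -24, -18] -> [-18, 144, -90, -72, 180, -153, -54, -216, -162] -> [-162, -216, -54, -153, 180, -72, -90, 144, -18] -> [-216, -162, -153, -90, -72, -54, -18, 144, 180] -> [144, 180] -> [144, 180] -> 180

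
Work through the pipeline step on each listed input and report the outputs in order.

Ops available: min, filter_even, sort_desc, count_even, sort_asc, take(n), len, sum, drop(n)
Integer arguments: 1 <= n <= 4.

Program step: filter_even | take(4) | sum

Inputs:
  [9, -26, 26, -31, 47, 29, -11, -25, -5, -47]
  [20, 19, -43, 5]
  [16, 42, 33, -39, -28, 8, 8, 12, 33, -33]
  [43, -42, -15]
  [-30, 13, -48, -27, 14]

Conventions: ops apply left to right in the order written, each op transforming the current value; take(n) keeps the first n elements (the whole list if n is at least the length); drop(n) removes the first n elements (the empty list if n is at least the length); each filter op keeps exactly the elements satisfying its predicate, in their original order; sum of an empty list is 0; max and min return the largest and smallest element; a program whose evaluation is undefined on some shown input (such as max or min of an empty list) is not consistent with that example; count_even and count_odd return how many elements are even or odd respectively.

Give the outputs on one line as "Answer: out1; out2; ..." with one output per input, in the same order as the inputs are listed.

0; 20; 38; -42; -64

Execution, op by op:
  [9, -26, 26, -31, 47, 29, -11, -25, -5, -47] -> [-26, 26] -> [-26, 26] -> 0
  [20, 19, -43, 5] -> [20] -> [20] -> 20
  [16, 42, 33, -39, -28, 8, 8, 12, 33, -33] -> [16, 42, -28, 8, 8, 12] -> [16, 42, -28, 8] -> 38
  [43, -42, -15] -> [-42] -> [-42] -> -42
  [-30, 13, -48, -27, 14] -> [-30, -48, 14] -> [-30, -48, 14] -> -64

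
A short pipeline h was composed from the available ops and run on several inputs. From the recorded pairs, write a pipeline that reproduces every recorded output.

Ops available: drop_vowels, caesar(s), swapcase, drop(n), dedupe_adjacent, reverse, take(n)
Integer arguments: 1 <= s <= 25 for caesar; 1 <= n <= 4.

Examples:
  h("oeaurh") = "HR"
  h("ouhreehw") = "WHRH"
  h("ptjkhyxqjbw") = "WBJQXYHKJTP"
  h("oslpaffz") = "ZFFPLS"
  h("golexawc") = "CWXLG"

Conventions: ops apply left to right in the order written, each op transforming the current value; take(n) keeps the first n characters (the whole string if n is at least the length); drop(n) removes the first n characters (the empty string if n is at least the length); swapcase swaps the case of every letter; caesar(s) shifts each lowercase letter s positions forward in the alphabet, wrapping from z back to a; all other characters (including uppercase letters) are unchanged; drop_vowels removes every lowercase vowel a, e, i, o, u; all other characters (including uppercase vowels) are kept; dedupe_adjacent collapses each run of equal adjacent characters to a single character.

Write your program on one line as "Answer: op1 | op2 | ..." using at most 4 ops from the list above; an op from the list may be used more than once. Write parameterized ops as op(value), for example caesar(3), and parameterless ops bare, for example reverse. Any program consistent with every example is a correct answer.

drop_vowels | swapcase | reverse

Check, running the answer program on each example:
  "oeaurh" -> "rh" -> "RH" -> "HR"
  "ouhreehw" -> "hrhw" -> "HRHW" -> "WHRH"
  "ptjkhyxqjbw" -> "ptjkhyxqjbw" -> "PTJKHYXQJBW" -> "WBJQXYHKJTP"
  "oslpaffz" -> "slpffz" -> "SLPFFZ" -> "ZFFPLS"
  "golexawc" -> "glxwc" -> "GLXWC" -> "CWXLG"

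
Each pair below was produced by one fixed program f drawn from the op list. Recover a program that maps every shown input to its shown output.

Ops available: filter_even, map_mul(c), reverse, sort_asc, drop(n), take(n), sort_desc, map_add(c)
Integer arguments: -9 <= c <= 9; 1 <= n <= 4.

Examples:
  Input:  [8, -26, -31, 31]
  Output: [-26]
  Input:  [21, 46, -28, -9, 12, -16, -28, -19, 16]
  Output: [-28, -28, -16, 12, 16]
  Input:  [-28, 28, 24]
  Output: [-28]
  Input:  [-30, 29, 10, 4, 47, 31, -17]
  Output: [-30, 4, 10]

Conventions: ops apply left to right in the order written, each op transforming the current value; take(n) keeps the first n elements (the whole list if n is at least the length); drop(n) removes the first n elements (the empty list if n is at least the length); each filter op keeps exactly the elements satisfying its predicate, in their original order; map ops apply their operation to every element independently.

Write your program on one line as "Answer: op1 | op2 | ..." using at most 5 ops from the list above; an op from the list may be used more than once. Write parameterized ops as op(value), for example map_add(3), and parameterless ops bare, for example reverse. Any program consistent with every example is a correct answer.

sort_asc | reverse | drop(2) | filter_even | sort_asc

Check, running the answer program on each example:
  [8, -26, -31, 31] -> [-31, -26, 8, 31] -> [31, 8, -26, -31] -> [-26, -31] -> [-26] -> [-26]
  [21, 46, -28, -9, 12, -16, -28, -19, 16] -> [-28, -28, -19, -16, -9, 12, 16, 21, 46] -> [46, 21, 16, 12, -9, -16, -19, -28, -28] -> [16, 12, -9, -16, -19, -28, -28] -> [16, 12, -16, -28, -28] -> [-28, -28, -16, 12, 16]
  [-28, 28, 24] -> [-28, 24, 28] -> [28, 24, -28] -> [-28] -> [-28] -> [-28]
  [-30, 29, 10, 4, 47, 31, -17] -> [-30, -17, 4, 10, 29, 31, 47] -> [47, 31, 29, 10, 4, -17, -30] -> [29, 10, 4, -17, -30] -> [10, 4, -30] -> [-30, 4, 10]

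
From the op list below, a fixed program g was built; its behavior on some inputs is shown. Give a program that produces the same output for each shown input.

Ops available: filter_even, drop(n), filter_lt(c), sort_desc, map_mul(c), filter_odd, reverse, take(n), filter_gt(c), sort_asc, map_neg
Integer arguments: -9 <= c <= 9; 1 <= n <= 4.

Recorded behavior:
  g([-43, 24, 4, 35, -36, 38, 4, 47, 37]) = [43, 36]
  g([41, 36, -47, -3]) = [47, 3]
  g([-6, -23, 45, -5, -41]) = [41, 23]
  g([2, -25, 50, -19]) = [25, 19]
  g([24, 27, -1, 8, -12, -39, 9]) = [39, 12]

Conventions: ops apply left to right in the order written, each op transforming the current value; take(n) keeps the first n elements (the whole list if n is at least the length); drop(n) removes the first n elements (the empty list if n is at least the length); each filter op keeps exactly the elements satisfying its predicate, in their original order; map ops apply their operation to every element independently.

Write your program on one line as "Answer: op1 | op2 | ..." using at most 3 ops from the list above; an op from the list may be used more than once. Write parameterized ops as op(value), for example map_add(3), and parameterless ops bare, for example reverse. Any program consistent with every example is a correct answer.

sort_asc | map_mul(-1) | take(2)

Check, running the answer program on each example:
  [-43, 24, 4, 35, -36, 38, 4, 47, 37] -> [-43, -36, 4, 4, 24, 35, 37, 38, 47] -> [43, 36, -4, -4, -24, -35, -37, -38, -47] -> [43, 36]
  [41, 36, -47, -3] -> [-47, -3, 36, 41] -> [47, 3, -36, -41] -> [47, 3]
  [-6, -23, 45, -5, -41] -> [-41, -23, -6, -5, 45] -> [41, 23, 6, 5, -45] -> [41, 23]
  [2, -25, 50, -19] -> [-25, -19, 2, 50] -> [25, 19, -2, -50] -> [25, 19]
  [24, 27, -1, 8, -12, -39, 9] -> [-39, -12, -1, 8, 9, 24, 27] -> [39, 12, 1, -8, -9, -24, -27] -> [39, 12]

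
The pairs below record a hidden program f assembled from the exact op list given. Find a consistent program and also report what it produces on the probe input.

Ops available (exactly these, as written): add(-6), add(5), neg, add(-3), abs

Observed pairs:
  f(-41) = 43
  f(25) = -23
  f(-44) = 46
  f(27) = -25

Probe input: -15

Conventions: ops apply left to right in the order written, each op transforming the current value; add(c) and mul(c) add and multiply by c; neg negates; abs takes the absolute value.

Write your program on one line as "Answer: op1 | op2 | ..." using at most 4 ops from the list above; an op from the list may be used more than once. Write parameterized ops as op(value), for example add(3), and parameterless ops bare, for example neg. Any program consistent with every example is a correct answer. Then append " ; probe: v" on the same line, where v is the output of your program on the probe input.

neg | add(-3) | add(5) ; probe: 17

Check, running the answer program on each example:
  -41 -> 41 -> 38 -> 43
  25 -> -25 -> -28 -> -23
  -44 -> 44 -> 41 -> 46
  27 -> -27 -> -30 -> -25
  probe: -15 -> 15 -> 12 -> 17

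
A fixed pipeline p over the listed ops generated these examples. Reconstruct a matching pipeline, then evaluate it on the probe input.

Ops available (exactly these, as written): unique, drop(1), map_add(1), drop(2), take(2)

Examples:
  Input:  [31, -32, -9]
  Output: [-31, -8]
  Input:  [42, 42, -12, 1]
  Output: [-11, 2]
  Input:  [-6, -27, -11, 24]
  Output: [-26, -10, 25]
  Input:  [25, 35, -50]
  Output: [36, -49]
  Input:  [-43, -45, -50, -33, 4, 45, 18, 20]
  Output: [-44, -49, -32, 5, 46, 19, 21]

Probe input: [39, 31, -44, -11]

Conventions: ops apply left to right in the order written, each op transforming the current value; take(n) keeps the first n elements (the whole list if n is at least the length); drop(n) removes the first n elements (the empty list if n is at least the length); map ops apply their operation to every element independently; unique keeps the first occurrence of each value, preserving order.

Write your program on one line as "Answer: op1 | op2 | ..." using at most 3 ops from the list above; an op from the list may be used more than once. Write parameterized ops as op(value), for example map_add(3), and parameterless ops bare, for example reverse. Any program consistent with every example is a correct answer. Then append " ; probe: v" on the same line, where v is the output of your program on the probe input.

map_add(1) | unique | drop(1) ; probe: [32, -43, -10]

Check, running the answer program on each example:
  [31, -32, -9] -> [32, -31, -8] -> [32, -31, -8] -> [-31, -8]
  [42, 42, -12, 1] -> [43, 43, -11, 2] -> [43, -11, 2] -> [-11, 2]
  [-6, -27, -11, 24] -> [-5, -26, -10, 25] -> [-5, -26, -10, 25] -> [-26, -10, 25]
  [25, 35, -50] -> [26, 36, -49] -> [26, 36, -49] -> [36, -49]
  [-43, -45, -50, -33, 4, 45, 18, 20] -> [-42, -44, -49, -32, 5, 46, 19, 21] -> [-42, -44, -49, -32, 5, 46, 19, 21] -> [-44, -49, -32, 5, 46, 19, 21]
  probe: [39, 31, -44, -11] -> [40, 32, -43, -10] -> [40, 32, -43, -10] -> [32, -43, -10]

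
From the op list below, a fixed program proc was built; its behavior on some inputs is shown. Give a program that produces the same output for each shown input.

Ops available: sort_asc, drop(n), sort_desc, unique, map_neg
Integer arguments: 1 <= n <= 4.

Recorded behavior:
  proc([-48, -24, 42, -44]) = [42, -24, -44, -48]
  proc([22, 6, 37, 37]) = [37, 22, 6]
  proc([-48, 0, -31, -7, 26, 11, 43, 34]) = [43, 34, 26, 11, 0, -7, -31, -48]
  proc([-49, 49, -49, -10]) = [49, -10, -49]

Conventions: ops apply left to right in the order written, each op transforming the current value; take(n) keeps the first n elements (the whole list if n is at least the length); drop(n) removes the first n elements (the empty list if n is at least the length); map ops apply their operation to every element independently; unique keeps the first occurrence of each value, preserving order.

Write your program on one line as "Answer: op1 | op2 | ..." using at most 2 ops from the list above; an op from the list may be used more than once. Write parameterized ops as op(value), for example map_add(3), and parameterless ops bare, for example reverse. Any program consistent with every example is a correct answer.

sort_desc | unique

Check, running the answer program on each example:
  [-48, -24, 42, -44] -> [42, -24, -44, -48] -> [42, -24, -44, -48]
  [22, 6, 37, 37] -> [37, 37, 22, 6] -> [37, 22, 6]
  [-48, 0, -31, -7, 26, 11, 43, 34] -> [43, 34, 26, 11, 0, -7, -31, -48] -> [43, 34, 26, 11, 0, -7, -31, -48]
  [-49, 49, -49, -10] -> [49, -10, -49, -49] -> [49, -10, -49]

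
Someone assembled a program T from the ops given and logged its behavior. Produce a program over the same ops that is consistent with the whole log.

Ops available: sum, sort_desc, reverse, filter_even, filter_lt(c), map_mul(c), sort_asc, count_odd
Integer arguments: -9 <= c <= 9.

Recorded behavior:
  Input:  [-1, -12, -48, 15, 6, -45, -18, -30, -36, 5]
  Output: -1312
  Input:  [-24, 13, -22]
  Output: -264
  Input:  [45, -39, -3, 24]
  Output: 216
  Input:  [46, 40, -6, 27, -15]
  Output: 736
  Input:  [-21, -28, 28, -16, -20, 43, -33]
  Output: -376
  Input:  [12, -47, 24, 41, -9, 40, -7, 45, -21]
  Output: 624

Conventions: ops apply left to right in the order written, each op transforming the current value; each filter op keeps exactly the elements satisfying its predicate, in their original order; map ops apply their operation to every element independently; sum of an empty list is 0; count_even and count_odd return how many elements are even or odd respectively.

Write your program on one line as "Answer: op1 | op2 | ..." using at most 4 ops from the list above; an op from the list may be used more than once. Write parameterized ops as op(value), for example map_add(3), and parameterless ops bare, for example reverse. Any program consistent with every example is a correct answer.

sort_desc | map_mul(8) | sum

Check, running the answer program on each example:
  [-1, -12, -48, 15, 6, -45, -18, -30, -36, 5] -> [15, 6, 5, -1, -12, -18, -30, -36, -45, -48] -> [120, 48, 40, -8, -96, -144, -240, -288, -360, -384] -> -1312
  [-24, 13, -22] -> [13, -22, -24] -> [104, -176, -192] -> -264
  [45, -39, -3, 24] -> [45, 24, -3, -39] -> [360, 192, -24, -312] -> 216
  [46, 40, -6, 27, -15] -> [46, 40, 27, -6, -15] -> [368, 320, 216, -48, -120] -> 736
  [-21, -28, 28, -16, -20, 43, -33] -> [43, 28, -16, -20, -21, -28, -33] -> [344, 224, -128, -160, -168, -224, -264] -> -376
  [12, -47, 24, 41, -9, 40, -7, 45, -21] -> [45, 41, 40, 24, 12, -7, -9, -21, -47] -> [360, 328, 320, 192, 96, -56, -72, -168, -376] -> 624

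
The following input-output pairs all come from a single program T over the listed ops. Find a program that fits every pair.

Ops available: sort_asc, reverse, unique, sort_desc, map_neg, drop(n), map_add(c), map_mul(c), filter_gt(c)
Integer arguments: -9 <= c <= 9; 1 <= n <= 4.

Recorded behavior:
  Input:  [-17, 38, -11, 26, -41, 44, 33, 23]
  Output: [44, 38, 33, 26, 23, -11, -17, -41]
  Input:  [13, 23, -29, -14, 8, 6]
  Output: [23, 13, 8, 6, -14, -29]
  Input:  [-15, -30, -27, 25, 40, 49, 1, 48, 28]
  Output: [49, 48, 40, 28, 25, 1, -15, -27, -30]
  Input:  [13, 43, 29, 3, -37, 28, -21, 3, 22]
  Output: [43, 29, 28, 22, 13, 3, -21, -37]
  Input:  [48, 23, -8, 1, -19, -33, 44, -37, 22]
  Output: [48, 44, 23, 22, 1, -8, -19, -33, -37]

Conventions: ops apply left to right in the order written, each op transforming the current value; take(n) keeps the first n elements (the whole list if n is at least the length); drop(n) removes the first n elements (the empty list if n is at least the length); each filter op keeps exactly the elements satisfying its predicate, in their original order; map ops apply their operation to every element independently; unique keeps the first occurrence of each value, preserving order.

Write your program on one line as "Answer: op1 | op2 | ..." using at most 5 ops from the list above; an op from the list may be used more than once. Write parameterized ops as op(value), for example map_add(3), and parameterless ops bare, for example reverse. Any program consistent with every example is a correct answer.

sort_desc | map_mul(-1) | unique | map_neg

Check, running the answer program on each example:
  [-17, 38, -11, 26, -41, 44, 33, 23] -> [44, 38, 33, 26, 23, -11, -17, -41] -> [-44, -38, -33, -26, -23, 11, 17, 41] -> [-44, -38, -33, -26, -23, 11, 17, 41] -> [44, 38, 33, 26, 23, -11, -17, -41]
  [13, 23, -29, -14, 8, 6] -> [23, 13, 8, 6, -14, -29] -> [-23, -13, -8, -6, 14, 29] -> [-23, -13, -8, -6, 14, 29] -> [23, 13, 8, 6, -14, -29]
  [-15, -30, -27, 25, 40, 49, 1, 48, 28] -> [49, 48, 40, 28, 25, 1, -15, -27, -30] -> [-49, -48, -40, -28, -25, -1, 15, 27, 30] -> [-49, -48, -40, -28, -25, -1, 15, 27, 30] -> [49, 48, 40, 28, 25, 1, -15, -27, -30]
  [13, 43, 29, 3, -37, 28, -21, 3, 22] -> [43, 29, 28, 22, 13, 3, 3, -21, -37] -> [-43, -29, -28, -22, -13, -3, -3, 21, 37] -> [-43, -29, -28, -22, -13, -3, 21, 37] -> [43, 29, 28, 22, 13, 3, -21, -37]
  [48, 23, -8, 1, -19, -33, 44, -37, 22] -> [48, 44, 23, 22, 1, -8, -19, -33, -37] -> [-48, -44, -23, -22, -1, 8, 19, 33, 37] -> [-48, -44, -23, -22, -1, 8, 19, 33, 37] -> [48, 44, 23, 22, 1, -8, -19, -33, -37]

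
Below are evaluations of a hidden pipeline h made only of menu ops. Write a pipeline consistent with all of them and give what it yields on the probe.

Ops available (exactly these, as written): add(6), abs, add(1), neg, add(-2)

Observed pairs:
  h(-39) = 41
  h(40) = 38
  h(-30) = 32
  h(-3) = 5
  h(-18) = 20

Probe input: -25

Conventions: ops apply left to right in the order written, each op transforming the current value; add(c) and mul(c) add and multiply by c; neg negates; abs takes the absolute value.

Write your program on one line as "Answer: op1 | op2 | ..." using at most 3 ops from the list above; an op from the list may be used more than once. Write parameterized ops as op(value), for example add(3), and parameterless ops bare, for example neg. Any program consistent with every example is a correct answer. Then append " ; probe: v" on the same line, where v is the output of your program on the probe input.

add(-2) | abs ; probe: 27

Check, running the answer program on each example:
  -39 -> -41 -> 41
  40 -> 38 -> 38
  -30 -> -32 -> 32
  -3 -> -5 -> 5
  -18 -> -20 -> 20
  probe: -25 -> -27 -> 27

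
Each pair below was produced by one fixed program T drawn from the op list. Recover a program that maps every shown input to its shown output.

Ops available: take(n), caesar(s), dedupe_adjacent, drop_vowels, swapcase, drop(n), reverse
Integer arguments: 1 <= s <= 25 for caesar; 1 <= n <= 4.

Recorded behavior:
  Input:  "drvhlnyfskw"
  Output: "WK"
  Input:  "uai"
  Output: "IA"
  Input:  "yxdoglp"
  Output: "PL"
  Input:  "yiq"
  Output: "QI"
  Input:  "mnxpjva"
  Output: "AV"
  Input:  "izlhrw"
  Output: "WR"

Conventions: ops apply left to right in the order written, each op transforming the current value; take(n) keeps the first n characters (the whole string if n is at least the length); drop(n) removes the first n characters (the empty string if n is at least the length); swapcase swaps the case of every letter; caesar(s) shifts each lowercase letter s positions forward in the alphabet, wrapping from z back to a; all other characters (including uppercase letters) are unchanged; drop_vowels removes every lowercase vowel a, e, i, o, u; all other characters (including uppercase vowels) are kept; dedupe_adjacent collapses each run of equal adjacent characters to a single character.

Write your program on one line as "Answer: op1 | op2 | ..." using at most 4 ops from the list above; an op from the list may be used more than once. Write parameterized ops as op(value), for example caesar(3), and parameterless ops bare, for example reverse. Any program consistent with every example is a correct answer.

swapcase | reverse | take(3) | take(2)

Check, running the answer program on each example:
  "drvhlnyfskw" -> "DRVHLNYFSKW" -> "WKSFYNLHVRD" -> "WKS" -> "WK"
  "uai" -> "UAI" -> "IAU" -> "IAU" -> "IA"
  "yxdoglp" -> "YXDOGLP" -> "PLGODXY" -> "PLG" -> "PL"
  "yiq" -> "YIQ" -> "QIY" -> "QIY" -> "QI"
  "mnxpjva" -> "MNXPJVA" -> "AVJPXNM" -> "AVJ" -> "AV"
  "izlhrw" -> "IZLHRW" -> "WRHLZI" -> "WRH" -> "WR"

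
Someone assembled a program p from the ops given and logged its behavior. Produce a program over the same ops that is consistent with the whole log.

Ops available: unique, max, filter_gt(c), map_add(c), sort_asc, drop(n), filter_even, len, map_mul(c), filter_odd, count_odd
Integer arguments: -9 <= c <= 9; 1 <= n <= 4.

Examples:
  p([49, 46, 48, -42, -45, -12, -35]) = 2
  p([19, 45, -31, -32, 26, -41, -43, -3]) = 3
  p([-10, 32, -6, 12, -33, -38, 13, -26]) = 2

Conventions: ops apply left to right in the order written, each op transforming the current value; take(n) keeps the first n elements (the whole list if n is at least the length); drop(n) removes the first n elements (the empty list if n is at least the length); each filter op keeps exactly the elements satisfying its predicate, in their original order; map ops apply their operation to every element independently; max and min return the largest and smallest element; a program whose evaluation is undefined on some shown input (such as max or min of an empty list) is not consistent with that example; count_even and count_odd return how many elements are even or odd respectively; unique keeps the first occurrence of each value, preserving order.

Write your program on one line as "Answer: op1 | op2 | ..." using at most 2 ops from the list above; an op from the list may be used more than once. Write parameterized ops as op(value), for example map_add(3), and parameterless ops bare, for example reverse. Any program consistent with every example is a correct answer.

drop(3) | count_odd

Check, running the answer program on each example:
  [49, 46, 48, -42, -45, -12, -35] -> [-42, -45, -12, -35] -> 2
  [19, 45, -31, -32, 26, -41, -43, -3] -> [-32, 26, -41, -43, -3] -> 3
  [-10, 32, -6, 12, -33, -38, 13, -26] -> [12, -33, -38, 13, -26] -> 2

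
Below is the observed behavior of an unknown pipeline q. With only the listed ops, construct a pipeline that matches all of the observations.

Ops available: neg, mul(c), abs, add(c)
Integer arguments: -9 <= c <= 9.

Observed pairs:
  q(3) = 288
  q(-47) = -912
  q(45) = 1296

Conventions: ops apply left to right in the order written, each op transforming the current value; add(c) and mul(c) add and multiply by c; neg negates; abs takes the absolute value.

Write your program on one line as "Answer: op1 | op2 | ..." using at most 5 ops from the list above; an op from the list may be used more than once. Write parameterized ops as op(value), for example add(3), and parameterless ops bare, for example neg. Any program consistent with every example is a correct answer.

neg | add(-1) | add(-8) | mul(-4) | mul(6)

Check, running the answer program on each example:
  3 -> -3 -> -4 -> -12 -> 48 -> 288
  -47 -> 47 -> 46 -> 38 -> -152 -> -912
  45 -> -45 -> -46 -> -54 -> 216 -> 1296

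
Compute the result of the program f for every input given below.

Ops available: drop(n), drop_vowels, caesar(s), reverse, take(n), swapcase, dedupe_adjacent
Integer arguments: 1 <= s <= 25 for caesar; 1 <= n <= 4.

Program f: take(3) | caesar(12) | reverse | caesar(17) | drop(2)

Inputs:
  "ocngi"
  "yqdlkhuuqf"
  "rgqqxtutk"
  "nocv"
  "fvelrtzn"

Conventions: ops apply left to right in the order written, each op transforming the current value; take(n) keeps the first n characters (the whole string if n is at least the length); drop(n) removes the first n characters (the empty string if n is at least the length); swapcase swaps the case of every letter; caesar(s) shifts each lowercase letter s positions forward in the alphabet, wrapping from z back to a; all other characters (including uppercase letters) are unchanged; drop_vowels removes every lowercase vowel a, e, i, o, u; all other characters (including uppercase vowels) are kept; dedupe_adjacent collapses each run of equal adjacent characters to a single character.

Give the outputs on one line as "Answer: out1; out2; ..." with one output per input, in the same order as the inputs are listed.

Execution, op by op:
  "ocngi" -> "ocn" -> "aoz" -> "zoa" -> "qfr" -> "r"
  "yqdlkhuuqf" -> "yqd" -> "kcp" -> "pck" -> "gtb" -> "b"
  "rgqqxtutk" -> "rgq" -> "dsc" -> "csd" -> "tju" -> "u"
  "nocv" -> "noc" -> "zao" -> "oaz" -> "frq" -> "q"
  "fvelrtzn" -> "fve" -> "rhq" -> "qhr" -> "hyi" -> "i"

"r"; "b"; "u"; "q"; "i"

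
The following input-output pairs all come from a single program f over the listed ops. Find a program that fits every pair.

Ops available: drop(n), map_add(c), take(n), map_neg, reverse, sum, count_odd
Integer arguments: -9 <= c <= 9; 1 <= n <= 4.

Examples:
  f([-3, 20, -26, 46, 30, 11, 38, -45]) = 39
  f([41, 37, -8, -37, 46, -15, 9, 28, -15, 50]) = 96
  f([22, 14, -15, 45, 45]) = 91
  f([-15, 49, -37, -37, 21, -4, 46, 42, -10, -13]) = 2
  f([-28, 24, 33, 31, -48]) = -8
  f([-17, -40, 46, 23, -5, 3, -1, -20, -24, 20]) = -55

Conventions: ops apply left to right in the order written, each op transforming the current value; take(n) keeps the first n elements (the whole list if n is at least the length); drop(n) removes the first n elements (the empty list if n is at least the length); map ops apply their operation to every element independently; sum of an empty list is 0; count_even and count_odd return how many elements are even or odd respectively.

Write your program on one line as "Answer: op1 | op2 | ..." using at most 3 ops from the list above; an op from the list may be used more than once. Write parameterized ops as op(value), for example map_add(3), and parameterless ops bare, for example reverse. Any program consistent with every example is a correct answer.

map_add(-4) | sum

Check, running the answer program on each example:
  [-3, 20, -26, 46, 30, 11, 38, -45] -> [-7, 16, -30, 42, 26, 7, 34, -49] -> 39
  [41, 37, -8, -37, 46, -15, 9, 28, -15, 50] -> [37, 33, -12, -41, 42, -19, 5, 24, -19, 46] -> 96
  [22, 14, -15, 45, 45] -> [18, 10, -19, 41, 41] -> 91
  [-15, 49, -37, -37, 21, -4, 46, 42, -10, -13] -> [-19, 45, -41, -41, 17, -8, 42, 38, -14, -17] -> 2
  [-28, 24, 33, 31, -48] -> [-32, 20, 29, 27, -52] -> -8
  [-17, -40, 46, 23, -5, 3, -1, -20, -24, 20] -> [-21, -44, 42, 19, -9, -1, -5, -24, -28, 16] -> -55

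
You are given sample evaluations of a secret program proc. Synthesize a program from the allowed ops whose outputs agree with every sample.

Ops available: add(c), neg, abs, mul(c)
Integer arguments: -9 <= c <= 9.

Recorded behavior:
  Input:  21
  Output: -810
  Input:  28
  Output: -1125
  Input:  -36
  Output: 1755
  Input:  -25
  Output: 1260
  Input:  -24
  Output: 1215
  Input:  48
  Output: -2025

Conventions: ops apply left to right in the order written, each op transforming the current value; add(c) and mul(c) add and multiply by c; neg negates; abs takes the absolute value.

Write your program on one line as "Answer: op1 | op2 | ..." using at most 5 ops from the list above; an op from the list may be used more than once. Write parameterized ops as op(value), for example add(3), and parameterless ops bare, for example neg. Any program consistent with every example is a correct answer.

add(-3) | neg | mul(5) | mul(9)

Check, running the answer program on each example:
  21 -> 18 -> -18 -> -90 -> -810
  28 -> 25 -> -25 -> -125 -> -1125
  -36 -> -39 -> 39 -> 195 -> 1755
  -25 -> -28 -> 28 -> 140 -> 1260
  -24 -> -27 -> 27 -> 135 -> 1215
  48 -> 45 -> -45 -> -225 -> -2025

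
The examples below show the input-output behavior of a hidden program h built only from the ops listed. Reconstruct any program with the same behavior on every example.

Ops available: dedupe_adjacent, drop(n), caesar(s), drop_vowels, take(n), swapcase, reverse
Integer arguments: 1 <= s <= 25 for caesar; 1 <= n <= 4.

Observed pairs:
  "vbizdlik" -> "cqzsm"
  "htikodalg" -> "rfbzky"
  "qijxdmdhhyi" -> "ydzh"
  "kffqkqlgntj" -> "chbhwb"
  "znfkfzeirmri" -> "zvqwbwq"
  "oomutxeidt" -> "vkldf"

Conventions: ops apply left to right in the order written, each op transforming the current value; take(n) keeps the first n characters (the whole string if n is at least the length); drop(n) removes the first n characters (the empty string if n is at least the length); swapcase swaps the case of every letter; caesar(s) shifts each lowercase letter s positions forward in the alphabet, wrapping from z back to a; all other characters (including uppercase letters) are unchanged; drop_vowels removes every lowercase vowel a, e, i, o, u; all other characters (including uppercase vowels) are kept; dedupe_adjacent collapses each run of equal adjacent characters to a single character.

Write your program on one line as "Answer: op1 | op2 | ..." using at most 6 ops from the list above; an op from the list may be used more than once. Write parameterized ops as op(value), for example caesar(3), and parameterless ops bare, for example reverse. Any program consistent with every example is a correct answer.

caesar(17) | reverse | drop_vowels | drop(2) | dedupe_adjacent

Check, running the answer program on each example:
  "vbizdlik" -> "mszquczb" -> "bzcuqzsm" -> "bzcqzsm" -> "cqzsm" -> "cqzsm"
  "htikodalg" -> "ykzbfurcx" -> "xcrufbzky" -> "xcrfbzky" -> "rfbzky" -> "rfbzky"
  "qijxdmdhhyi" -> "hzaouduyypz" -> "zpyyuduoazh" -> "zpyydzh" -> "yydzh" -> "ydzh"
  "kffqkqlgntj" -> "bwwhbhcxeka" -> "akexchbhwwb" -> "kxchbhwwb" -> "chbhwwb" -> "chbhwb"
  "znfkfzeirmri" -> "qewbwqvzidiz" -> "zidizvqwbweq" -> "zdzvqwbwq" -> "zvqwbwq" -> "zvqwbwq"
  "oomutxeidt" -> "ffdlkovzuk" -> "kuzvokldff" -> "kzvkldff" -> "vkldff" -> "vkldf"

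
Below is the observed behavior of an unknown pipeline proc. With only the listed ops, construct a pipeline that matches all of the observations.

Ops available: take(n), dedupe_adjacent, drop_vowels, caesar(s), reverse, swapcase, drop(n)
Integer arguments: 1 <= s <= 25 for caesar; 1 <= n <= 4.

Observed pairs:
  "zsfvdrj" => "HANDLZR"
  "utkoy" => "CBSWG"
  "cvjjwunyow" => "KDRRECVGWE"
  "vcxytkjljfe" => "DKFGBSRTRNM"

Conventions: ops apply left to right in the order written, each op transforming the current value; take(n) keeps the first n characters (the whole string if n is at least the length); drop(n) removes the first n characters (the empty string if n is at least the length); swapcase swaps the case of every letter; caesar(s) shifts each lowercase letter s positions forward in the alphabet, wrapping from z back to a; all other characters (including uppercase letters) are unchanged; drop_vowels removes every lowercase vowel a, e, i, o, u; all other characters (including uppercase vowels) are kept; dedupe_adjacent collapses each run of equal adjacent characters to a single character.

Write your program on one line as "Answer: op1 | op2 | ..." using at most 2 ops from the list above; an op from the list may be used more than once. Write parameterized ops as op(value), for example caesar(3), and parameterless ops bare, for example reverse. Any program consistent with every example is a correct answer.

caesar(8) | swapcase

Check, running the answer program on each example:
  "zsfvdrj" -> "handlzr" -> "HANDLZR"
  "utkoy" -> "cbswg" -> "CBSWG"
  "cvjjwunyow" -> "kdrrecvgwe" -> "KDRRECVGWE"
  "vcxytkjljfe" -> "dkfgbsrtrnm" -> "DKFGBSRTRNM"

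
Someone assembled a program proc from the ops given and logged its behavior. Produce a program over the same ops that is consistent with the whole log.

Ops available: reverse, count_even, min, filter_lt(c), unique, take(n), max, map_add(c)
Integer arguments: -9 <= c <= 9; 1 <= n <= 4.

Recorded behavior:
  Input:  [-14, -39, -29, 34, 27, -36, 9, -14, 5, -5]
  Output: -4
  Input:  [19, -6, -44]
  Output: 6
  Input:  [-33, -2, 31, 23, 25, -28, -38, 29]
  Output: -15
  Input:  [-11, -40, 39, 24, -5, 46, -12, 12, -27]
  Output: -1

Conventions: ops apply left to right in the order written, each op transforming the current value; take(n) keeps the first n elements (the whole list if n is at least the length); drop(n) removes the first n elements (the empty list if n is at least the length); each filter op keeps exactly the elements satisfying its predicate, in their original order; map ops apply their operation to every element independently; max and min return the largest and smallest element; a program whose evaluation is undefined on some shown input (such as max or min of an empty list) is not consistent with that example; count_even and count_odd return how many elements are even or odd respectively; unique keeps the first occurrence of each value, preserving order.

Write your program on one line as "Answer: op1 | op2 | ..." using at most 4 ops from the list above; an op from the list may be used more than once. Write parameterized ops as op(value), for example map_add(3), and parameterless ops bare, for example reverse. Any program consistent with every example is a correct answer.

map_add(-7) | map_add(-6) | filter_lt(7) | max

Check, running the answer program on each example:
  [-14, -39, -29, 34, 27, -36, 9, -14, 5, -5] -> [-21, -46, -36, 27, 20, -43, 2, -21, -2, -12] -> [-27, -52, -42, 21, 14, -49, -4, -27, -8, -18] -> [-27, -52, -42, -49, -4, -27, -8, -18] -> -4
  [19, -6, -44] -> [12, -13, -51] -> [6, -19, -57] -> [6, -19, -57] -> 6
  [-33, -2, 31, 23, 25, -28, -38, 29] -> [-40, -9, 24, 16, 18, -35, -45, 22] -> [-46, -15, 18, 10, 12, -41, -51, 16] -> [-46, -15, -41, -51] -> -15
  [-11, -40, 39, 24, -5, 46, -12, 12, -27] -> [-18, -47, 32, 17, -12, 39, -19, 5, -34] -> [-24, -53, 26, 11, -18, 33, -25, -1, -40] -> [-24, -53, -18, -25, -1, -40] -> -1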